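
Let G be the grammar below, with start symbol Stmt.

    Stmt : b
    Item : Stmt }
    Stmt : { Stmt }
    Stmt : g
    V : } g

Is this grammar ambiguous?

Unambiguous

Only Stmt is reachable from Stmt; ignoring the rest: L(Stmt) is { openⁿ atom closeⁿ : n ≥ 0 }. The bracket depth fixes n, and the derivation is forced at every step.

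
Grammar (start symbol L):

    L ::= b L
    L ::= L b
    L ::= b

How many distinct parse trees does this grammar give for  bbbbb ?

16

Parse trees for bbbbb (showing first 6 of 16):
  [L b [L b [L b [L b [L b]]]]]
  [L b [L b [L b [L [L b] b]]]]
  [L b [L b [L [L b [L b]] b]]]
  [L b [L b [L [L [L b] b] b]]]
  [L b [L [L b [L b [L b]]] b]]
  [L b [L [L b [L [L b] b]] b]]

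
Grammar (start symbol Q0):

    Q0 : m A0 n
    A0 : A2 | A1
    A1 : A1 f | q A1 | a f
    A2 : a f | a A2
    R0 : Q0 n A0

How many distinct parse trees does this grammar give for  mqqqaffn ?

Parse trees for mqqqaffn:
  [Q0 m [A0 [A1 [A1 q [A1 q [A1 q [A1 a f]]]] f]] n]
  [Q0 m [A0 [A1 q [A1 [A1 q [A1 q [A1 a f]]] f]]] n]
  [Q0 m [A0 [A1 q [A1 q [A1 [A1 q [A1 a f]] f]]]] n]
  [Q0 m [A0 [A1 q [A1 q [A1 q [A1 [A1 a f] f]]]]] n]

4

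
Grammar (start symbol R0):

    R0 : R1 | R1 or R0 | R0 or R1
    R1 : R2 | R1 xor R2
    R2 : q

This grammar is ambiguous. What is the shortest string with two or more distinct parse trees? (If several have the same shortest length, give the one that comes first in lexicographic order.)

q or q

length 1: no string has ≥2 trees
length 3: q or q has 2 parse trees

Two derivations of q or q:
  R0 ⇒ R1 or R0 ⇒ R2 or R0 ⇒ q or R0 ⇒ q or R1 ⇒ q or R2 ⇒ q or q
  R0 ⇒ R0 or R1 ⇒ R1 or R1 ⇒ R2 or R1 ⇒ q or R1 ⇒ q or R2 ⇒ q or q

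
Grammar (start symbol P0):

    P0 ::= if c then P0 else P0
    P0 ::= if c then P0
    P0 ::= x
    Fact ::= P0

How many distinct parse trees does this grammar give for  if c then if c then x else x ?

Parse trees for if c then if c then x else x:
  [P0 if c then [P0 if c then [P0 x]] else [P0 x]]
  [P0 if c then [P0 if c then [P0 x] else [P0 x]]]

2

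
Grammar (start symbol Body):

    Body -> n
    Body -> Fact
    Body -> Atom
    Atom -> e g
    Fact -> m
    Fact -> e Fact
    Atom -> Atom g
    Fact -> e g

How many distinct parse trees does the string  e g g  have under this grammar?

1

Parse trees for e g g:
  [Body [Atom [Atom e g] g]]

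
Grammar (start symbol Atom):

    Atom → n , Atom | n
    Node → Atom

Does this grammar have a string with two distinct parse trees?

Unambiguous

(Node is unreachable from Atom, so its rules don't affect L(Atom).) Right-recursive list with a separator: after each atom, whether the separator follows determines the rule. One parse per string.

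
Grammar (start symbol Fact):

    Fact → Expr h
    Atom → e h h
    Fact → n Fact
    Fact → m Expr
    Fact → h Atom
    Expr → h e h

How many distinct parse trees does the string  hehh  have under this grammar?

Parse trees for hehh:
  [Fact [Expr h e h] h]
  [Fact h [Atom e h h]]

2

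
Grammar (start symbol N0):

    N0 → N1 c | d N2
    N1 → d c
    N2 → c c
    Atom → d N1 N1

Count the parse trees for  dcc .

Parse trees for dcc:
  [N0 [N1 d c] c]
  [N0 d [N2 c c]]

2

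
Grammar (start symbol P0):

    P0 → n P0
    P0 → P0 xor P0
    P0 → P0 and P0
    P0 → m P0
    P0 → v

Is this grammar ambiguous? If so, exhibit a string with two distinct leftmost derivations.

Ambiguous

Witness: m v and v

Derivation 1: P0 ⇒ P0 and P0 ⇒ m P0 and P0 ⇒ m v and P0 ⇒ m v and v
Derivation 2: P0 ⇒ m P0 ⇒ m P0 and P0 ⇒ m v and P0 ⇒ m v and v

Two distinct leftmost derivations for the same string.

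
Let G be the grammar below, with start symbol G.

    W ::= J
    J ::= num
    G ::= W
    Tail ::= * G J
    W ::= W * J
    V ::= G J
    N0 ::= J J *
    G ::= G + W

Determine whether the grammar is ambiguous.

Unambiguous

(V, Tail, N0 are unreachable from G, so their rules don't affect L(G).) This is a standard precedence ladder (G over W over J), with each level left-recursive on its own operator ('+' at G, '*' at W). That structure is LR(1), hence unambiguous.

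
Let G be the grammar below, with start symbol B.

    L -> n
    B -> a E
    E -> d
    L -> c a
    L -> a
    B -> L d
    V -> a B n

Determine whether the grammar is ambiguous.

Witness: a d

Derivation 1: B ⇒ a E ⇒ a d
Derivation 2: B ⇒ L d ⇒ a d

Two distinct leftmost derivations for the same string.

Ambiguous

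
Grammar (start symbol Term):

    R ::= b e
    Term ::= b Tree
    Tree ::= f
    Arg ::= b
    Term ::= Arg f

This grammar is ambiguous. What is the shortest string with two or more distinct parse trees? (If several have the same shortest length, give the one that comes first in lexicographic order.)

b f

length 2: b f has 2 parse trees

Two derivations of b f:
  Term ⇒ b Tree ⇒ b f
  Term ⇒ Arg f ⇒ b f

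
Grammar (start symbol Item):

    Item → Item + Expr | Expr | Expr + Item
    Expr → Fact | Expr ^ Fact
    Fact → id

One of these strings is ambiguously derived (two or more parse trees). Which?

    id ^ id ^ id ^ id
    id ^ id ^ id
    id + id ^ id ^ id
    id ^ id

id ^ id ^ id ^ id: 1 tree
id ^ id ^ id: 1 tree
id + id ^ id ^ id: 2 trees
id ^ id: 1 tree

id + id ^ id ^ id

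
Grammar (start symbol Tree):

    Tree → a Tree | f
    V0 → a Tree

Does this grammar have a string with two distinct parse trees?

Unambiguous

(V0 is unreachable from Tree, so its rules don't affect L(Tree).) The reachable rules are right-linear with at most one rule per (nonterminal, next-terminal) pair. Each input token forces the next rule, so parsing is deterministic.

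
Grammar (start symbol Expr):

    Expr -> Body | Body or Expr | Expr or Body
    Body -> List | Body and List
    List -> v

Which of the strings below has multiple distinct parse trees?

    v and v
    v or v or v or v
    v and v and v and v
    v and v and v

v and v: 1 tree
v or v or v or v: 8 trees
v and v and v and v: 1 tree
v and v and v: 1 tree

v or v or v or v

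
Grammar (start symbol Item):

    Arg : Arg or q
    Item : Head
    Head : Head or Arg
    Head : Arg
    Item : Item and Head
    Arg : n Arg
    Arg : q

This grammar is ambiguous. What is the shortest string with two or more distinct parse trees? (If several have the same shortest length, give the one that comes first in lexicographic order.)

length 1: no string has ≥2 trees
length 2: no string has ≥2 trees
length 3: q or q has 2 parse trees

Two derivations of q or q:
  Item ⇒ Head ⇒ Head or Arg ⇒ Arg or Arg ⇒ q or Arg ⇒ q or q
  Item ⇒ Head ⇒ Arg ⇒ Arg or q ⇒ q or q

q or q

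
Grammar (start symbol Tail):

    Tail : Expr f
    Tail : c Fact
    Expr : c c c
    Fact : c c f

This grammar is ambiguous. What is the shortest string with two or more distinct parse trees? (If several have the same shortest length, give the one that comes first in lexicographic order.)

length 4: c c c f has 2 parse trees

Two derivations of c c c f:
  Tail ⇒ Expr f ⇒ c c c f
  Tail ⇒ c Fact ⇒ c c c f

c c c f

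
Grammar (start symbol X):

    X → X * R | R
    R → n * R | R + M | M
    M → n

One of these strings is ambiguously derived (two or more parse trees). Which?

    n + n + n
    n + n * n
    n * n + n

n + n + n: 1 tree
n + n * n: 1 tree
n * n + n: 3 trees

n * n + n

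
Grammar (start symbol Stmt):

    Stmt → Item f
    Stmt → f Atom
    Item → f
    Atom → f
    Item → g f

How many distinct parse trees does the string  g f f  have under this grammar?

1

Parse trees for g f f:
  [Stmt [Item g f] f]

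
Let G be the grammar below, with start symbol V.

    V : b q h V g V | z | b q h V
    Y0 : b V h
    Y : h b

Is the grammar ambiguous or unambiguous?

Ambiguous

Witness: b q h b q h z g z

Derivation 1: V ⇒ b q h V g V ⇒ b q h b q h V g V ⇒ b q h b q h z g V ⇒ b q h b q h z g z
Derivation 2: V ⇒ b q h V ⇒ b q h b q h V g V ⇒ b q h b q h z g V ⇒ b q h b q h z g z

Two distinct leftmost derivations for the same string.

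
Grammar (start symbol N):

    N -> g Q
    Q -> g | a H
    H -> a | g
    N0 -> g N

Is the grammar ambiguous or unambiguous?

(N0 is unreachable from N, so its rules don't affect L(N).) The reachable rules are right-linear with at most one rule per (nonterminal, next-terminal) pair. Each input token forces the next rule, so parsing is deterministic.

Unambiguous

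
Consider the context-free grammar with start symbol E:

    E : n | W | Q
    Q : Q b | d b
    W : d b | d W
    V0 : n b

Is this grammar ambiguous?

Ambiguous

Witness: d b

Derivation 1: E ⇒ W ⇒ d b
Derivation 2: E ⇒ Q ⇒ d b

Two distinct leftmost derivations for the same string.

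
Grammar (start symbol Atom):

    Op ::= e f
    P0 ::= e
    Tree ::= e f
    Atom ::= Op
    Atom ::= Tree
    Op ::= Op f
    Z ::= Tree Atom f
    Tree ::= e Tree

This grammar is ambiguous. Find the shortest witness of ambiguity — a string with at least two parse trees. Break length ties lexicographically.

length 2: e f has 2 parse trees

Two derivations of e f:
  Atom ⇒ Op ⇒ e f
  Atom ⇒ Tree ⇒ e f

e f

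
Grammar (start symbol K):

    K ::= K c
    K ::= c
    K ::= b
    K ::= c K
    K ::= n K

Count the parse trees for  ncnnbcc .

15

Parse trees for ncnnbcc (showing first 6 of 15):
  [K [K [K n [K c [K n [K n [K b]]]]] c] c]
  [K [K n [K [K c [K n [K n [K b]]]] c]] c]
  [K [K n [K c [K [K n [K n [K b]]] c]]] c]
  [K [K n [K c [K n [K [K n [K b]] c]]]] c]
  [K [K n [K c [K n [K n [K [K b] c]]]]] c]
  [K n [K [K [K c [K n [K n [K b]]]] c] c]]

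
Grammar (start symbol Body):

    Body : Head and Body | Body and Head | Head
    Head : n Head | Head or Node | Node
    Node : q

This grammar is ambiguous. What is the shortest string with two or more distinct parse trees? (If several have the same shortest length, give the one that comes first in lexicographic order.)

length 1: no string has ≥2 trees
length 2: no string has ≥2 trees
length 3: q and q has 2 parse trees

Two derivations of q and q:
  Body ⇒ Head and Body ⇒ Node and Body ⇒ q and Body ⇒ q and Head ⇒ q and Node ⇒ q and q
  Body ⇒ Body and Head ⇒ Head and Head ⇒ Node and Head ⇒ q and Head ⇒ q and Node ⇒ q and q

q and q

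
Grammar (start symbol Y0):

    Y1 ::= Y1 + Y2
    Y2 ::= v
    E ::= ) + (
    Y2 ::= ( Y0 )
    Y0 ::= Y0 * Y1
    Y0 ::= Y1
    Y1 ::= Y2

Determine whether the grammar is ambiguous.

(E is unreachable from Y0, so its rules don't affect L(Y0).) Y0 → Y0 * Y1 | Y1  ;  Y1 → Y1 + Y2 | Y2  — a left-associative chain with Y2 at the bottom. Each string factors uniquely by precedence.

Unambiguous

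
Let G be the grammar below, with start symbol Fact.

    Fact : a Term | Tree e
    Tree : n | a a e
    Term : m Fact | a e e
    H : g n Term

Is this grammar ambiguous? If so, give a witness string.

Ambiguous

Witness: a a e e

Derivation 1: Fact ⇒ a Term ⇒ a a e e
Derivation 2: Fact ⇒ Tree e ⇒ a a e e

Two distinct leftmost derivations for the same string.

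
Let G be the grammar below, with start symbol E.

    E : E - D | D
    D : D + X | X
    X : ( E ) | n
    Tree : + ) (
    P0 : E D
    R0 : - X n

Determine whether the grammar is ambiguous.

(Tree, P0, R0 are unreachable from E, so their rules don't affect L(E).) The grammar is stratified — E handles '-' (left-recursive), D handles '+', X atoms. Each operator has a fixed associativity and precedence level, so every string has one parse.

Unambiguous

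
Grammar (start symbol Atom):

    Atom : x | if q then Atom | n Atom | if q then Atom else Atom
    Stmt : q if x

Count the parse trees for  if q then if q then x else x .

2

Parse trees for if q then if q then x else x:
  [Atom if q then [Atom if q then [Atom x] else [Atom x]]]
  [Atom if q then [Atom if q then [Atom x]] else [Atom x]]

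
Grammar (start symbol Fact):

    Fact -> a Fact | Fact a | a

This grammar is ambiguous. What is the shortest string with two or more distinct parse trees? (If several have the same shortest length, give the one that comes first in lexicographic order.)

length 1: no string has ≥2 trees
length 2: a a has 2 parse trees

Two derivations of a a:
  Fact ⇒ a Fact ⇒ a a
  Fact ⇒ Fact a ⇒ a a

a a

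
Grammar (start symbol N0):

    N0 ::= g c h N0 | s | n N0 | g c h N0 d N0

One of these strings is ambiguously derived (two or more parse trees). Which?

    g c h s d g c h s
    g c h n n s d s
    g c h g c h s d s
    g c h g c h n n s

g c h g c h s d s

g c h s d g c h s: 1 tree
g c h n n s d s: 1 tree
g c h g c h s d s: 2 trees
g c h g c h n n s: 1 tree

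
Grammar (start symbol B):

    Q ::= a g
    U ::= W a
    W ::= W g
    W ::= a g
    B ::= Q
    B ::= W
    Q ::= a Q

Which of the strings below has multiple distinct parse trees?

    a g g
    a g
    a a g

a g

a g g: 1 tree
a g: 2 trees
a a g: 1 tree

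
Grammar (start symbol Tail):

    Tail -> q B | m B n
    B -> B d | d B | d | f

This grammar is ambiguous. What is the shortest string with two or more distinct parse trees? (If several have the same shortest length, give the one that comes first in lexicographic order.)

length 2: no string has ≥2 trees
length 3: q d d has 2 parse trees

Two derivations of q d d:
  Tail ⇒ q B ⇒ q B d ⇒ q d d
  Tail ⇒ q B ⇒ q d B ⇒ q d d

q d d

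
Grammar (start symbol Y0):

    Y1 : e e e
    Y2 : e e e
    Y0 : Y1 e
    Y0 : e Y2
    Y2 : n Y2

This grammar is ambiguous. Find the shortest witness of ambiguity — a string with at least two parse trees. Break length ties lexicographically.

length 4: e e e e has 2 parse trees

Two derivations of e e e e:
  Y0 ⇒ Y1 e ⇒ e e e e
  Y0 ⇒ e Y2 ⇒ e e e e

e e e e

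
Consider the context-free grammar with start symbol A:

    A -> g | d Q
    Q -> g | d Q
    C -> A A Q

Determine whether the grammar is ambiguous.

Unambiguous

Only A, Q are reachable from A; ignoring the rest: Each reachable nonterminal has at most one production per leading terminal, and all productions are right-linear; the derivation is determined token-by-token.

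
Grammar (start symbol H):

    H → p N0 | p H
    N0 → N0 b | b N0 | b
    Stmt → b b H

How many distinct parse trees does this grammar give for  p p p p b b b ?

Parse trees for p p p p b b b:
  [H p [H p [H p [H p [N0 [N0 [N0 b] b] b]]]]]
  [H p [H p [H p [H p [N0 [N0 b [N0 b]] b]]]]]
  [H p [H p [H p [H p [N0 b [N0 [N0 b] b]]]]]]
  [H p [H p [H p [H p [N0 b [N0 b [N0 b]]]]]]]

4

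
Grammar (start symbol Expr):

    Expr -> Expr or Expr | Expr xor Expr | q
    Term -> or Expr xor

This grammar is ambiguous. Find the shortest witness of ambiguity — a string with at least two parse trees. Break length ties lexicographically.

length 1: no string has ≥2 trees
length 3: no string has ≥2 trees
length 5: q or q or q has 2 parse trees

Two derivations of q or q or q:
  Expr ⇒ Expr or Expr ⇒ Expr or Expr or Expr ⇒ q or Expr or Expr ⇒ q or q or Expr ⇒ q or q or q
  Expr ⇒ Expr or Expr ⇒ q or Expr ⇒ q or Expr or Expr ⇒ q or q or Expr ⇒ q or q or q

q or q or q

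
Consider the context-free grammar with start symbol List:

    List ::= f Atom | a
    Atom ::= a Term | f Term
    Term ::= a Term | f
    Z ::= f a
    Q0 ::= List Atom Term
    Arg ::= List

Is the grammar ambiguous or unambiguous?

Unambiguous

Only List, Atom, Term are reachable from List; ignoring the rest: Each reachable nonterminal has at most one production per leading terminal, and all productions are right-linear; the derivation is determined token-by-token.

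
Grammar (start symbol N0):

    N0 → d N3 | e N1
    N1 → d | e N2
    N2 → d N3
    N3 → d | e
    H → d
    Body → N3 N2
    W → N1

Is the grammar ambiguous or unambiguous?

(H, Body, W are unreachable from N0, so their rules don't affect L(N0).) Each reachable nonterminal has at most one production per leading terminal, and all productions are right-linear; the derivation is determined token-by-token.

Unambiguous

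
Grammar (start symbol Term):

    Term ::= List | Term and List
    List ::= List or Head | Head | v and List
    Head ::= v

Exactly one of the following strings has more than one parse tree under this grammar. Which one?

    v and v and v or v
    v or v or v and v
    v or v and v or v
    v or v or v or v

v and v and v or v: 7 trees
v or v or v and v: 1 tree
v or v and v or v: 1 tree
v or v or v or v: 1 tree

v and v and v or v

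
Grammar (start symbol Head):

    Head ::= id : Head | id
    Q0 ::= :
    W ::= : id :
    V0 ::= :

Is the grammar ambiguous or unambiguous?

Unambiguous

(Q0, W, V0 are unreachable from Head, so their rules don't affect L(Head).) Right-recursive list with a separator: after each atom, whether the separator follows determines the rule. One parse per string.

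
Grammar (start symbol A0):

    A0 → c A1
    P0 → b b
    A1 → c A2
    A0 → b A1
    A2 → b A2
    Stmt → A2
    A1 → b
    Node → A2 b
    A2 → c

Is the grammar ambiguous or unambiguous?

Unambiguous

Only A0, A1, A2 are reachable from A0; ignoring the rest: Restricted to the reachable nonterminals, every rule has the form A → t or A → t B, and no two rules for the same A share a first terminal. The grammar encodes a DFA — one run per string.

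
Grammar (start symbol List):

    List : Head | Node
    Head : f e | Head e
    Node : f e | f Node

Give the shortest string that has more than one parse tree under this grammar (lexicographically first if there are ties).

f e

length 2: f e has 2 parse trees

Two derivations of f e:
  List ⇒ Head ⇒ f e
  List ⇒ Node ⇒ f e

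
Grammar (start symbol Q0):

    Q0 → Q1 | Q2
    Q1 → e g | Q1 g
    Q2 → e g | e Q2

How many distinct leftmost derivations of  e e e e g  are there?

Parse trees for e e e e g:
  [Q0 [Q2 e [Q2 e [Q2 e [Q2 e g]]]]]

1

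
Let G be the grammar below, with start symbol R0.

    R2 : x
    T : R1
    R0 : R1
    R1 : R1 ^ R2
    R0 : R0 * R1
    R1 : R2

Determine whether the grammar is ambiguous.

Unambiguous

Only R0, R1, R2 are reachable from R0; ignoring the rest: The grammar is stratified — R0 handles '*' (left-recursive), R1 handles '^', R2 atoms. Each operator has a fixed associativity and precedence level, so every string has one parse.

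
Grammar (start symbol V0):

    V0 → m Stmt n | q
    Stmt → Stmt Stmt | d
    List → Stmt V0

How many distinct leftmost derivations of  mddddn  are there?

5

Parse trees for mddddn:
  [V0 m [Stmt [Stmt d] [Stmt [Stmt d] [Stmt [Stmt d] [Stmt d]]]] n]
  [V0 m [Stmt [Stmt d] [Stmt [Stmt [Stmt d] [Stmt d]] [Stmt d]]] n]
  [V0 m [Stmt [Stmt [Stmt d] [Stmt d]] [Stmt [Stmt d] [Stmt d]]] n]
  [V0 m [Stmt [Stmt [Stmt d] [Stmt [Stmt d] [Stmt d]]] [Stmt d]] n]
  [V0 m [Stmt [Stmt [Stmt [Stmt d] [Stmt d]] [Stmt d]] [Stmt d]] n]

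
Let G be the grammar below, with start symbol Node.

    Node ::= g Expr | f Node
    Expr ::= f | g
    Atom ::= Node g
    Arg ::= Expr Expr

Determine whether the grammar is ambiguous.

Only Node, Expr are reachable from Node; ignoring the rest: Each reachable nonterminal has at most one production per leading terminal, and all productions are right-linear; the derivation is determined token-by-token.

Unambiguous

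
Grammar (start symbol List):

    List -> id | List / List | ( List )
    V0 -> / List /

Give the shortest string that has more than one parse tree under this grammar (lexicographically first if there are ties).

id / id / id

length 1: no string has ≥2 trees
length 3: no string has ≥2 trees
length 5: id / id / id has 2 parse trees

Two derivations of id / id / id:
  List ⇒ List / List ⇒ id / List ⇒ id / List / List ⇒ id / id / List ⇒ id / id / id
  List ⇒ List / List ⇒ List / List / List ⇒ id / List / List ⇒ id / id / List ⇒ id / id / id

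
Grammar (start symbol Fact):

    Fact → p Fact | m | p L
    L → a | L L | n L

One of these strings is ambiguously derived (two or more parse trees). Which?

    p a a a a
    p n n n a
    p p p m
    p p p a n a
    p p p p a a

p a a a a

p a a a a: 5 trees
p n n n a: 1 tree
p p p m: 1 tree
p p p a n a: 1 tree
p p p p a a: 1 tree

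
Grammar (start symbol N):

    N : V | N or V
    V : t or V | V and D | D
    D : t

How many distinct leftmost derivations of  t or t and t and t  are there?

4

Parse trees for t or t and t and t:
  [N [V t or [V [V [V [D t]] and [D t]] and [D t]]]]
  [N [V [V t or [V [V [D t]] and [D t]]] and [D t]]]
  [N [V [V [V t or [V [D t]]] and [D t]] and [D t]]]
  [N [N [V [D t]]] or [V [V [V [D t]] and [D t]] and [D t]]]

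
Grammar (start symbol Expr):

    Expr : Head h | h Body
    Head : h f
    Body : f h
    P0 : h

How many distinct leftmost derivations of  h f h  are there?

Parse trees for h f h:
  [Expr [Head h f] h]
  [Expr h [Body f h]]

2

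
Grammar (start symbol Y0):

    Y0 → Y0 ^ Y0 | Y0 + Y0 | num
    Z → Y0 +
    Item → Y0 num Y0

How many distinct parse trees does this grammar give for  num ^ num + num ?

Parse trees for num ^ num + num:
  [Y0 [Y0 num] ^ [Y0 [Y0 num] + [Y0 num]]]
  [Y0 [Y0 [Y0 num] ^ [Y0 num]] + [Y0 num]]

2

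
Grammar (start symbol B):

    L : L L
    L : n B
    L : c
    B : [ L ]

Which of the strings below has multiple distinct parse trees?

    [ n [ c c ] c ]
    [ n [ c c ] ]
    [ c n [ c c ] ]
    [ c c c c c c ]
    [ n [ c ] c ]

[ c c c c c c ]

[ n [ c c ] c ]: 1 tree
[ n [ c c ] ]: 1 tree
[ c n [ c c ] ]: 1 tree
[ c c c c c c ]: 42 trees
[ n [ c ] c ]: 1 tree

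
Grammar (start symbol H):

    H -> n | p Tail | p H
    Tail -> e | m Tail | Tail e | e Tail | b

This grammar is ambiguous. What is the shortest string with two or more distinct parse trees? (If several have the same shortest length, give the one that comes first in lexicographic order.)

p e e

length 1: no string has ≥2 trees
length 2: no string has ≥2 trees
length 3: p e e has 2 parse trees

Two derivations of p e e:
  H ⇒ p Tail ⇒ p Tail e ⇒ p e e
  H ⇒ p Tail ⇒ p e Tail ⇒ p e e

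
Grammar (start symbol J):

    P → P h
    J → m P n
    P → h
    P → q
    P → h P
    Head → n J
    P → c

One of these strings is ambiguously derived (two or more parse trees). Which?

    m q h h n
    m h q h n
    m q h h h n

m h q h n

m q h h n: 1 tree
m h q h n: 2 trees
m q h h h n: 1 tree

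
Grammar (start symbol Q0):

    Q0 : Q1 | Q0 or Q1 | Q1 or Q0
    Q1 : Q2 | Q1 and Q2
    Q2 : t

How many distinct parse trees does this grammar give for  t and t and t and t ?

Parse trees for t and t and t and t:
  [Q0 [Q1 [Q1 [Q1 [Q1 [Q2 t]] and [Q2 t]] and [Q2 t]] and [Q2 t]]]

1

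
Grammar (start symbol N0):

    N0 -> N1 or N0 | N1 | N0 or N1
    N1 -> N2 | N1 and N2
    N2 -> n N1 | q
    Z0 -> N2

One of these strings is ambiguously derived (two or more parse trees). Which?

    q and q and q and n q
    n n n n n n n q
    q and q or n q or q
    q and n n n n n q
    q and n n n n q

q and q and q and n q: 1 tree
n n n n n n n q: 1 tree
q and q or n q or q: 4 trees
q and n n n n n q: 1 tree
q and n n n n q: 1 tree

q and q or n q or q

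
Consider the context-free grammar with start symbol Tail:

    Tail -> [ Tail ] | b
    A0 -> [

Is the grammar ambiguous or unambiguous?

Unambiguous

Only Tail is reachable from Tail; ignoring the rest: Each string is a nest of matched brackets around a single atom. An opening bracket forces the recursive rule; an atom forces the base rule.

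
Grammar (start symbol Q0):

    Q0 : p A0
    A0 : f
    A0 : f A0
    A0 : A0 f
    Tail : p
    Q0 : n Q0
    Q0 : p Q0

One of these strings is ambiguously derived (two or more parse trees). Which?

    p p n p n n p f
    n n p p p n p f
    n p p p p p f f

p p n p n n p f: 1 tree
n n p p p n p f: 1 tree
n p p p p p f f: 2 trees

n p p p p p f f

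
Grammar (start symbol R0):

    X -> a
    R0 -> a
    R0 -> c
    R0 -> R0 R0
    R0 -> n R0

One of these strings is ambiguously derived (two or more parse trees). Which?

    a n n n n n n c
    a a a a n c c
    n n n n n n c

a a a a n c c

a n n n n n n c: 1 tree
a a a a n c c: 56 trees
n n n n n n c: 1 tree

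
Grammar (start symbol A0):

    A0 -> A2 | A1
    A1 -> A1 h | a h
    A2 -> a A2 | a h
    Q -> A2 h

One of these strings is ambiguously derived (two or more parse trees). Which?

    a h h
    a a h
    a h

a h

a h h: 1 tree
a a h: 1 tree
a h: 2 trees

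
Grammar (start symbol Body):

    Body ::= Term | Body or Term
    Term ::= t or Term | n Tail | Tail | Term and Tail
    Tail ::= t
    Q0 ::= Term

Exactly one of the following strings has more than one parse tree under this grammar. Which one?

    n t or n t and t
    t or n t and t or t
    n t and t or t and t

t or n t and t or t

n t or n t and t: 1 tree
t or n t and t or t: 3 trees
n t and t or t and t: 1 tree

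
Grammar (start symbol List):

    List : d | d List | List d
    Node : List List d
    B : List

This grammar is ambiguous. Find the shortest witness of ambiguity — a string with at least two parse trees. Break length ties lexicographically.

length 1: no string has ≥2 trees
length 2: d d has 2 parse trees

Two derivations of d d:
  List ⇒ d List ⇒ d d
  List ⇒ List d ⇒ d d

d d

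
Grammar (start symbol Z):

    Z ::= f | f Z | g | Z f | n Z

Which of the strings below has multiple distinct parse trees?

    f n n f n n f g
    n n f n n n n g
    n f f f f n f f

n f f f f n f f

f n n f n n f g: 1 tree
n n f n n n n g: 1 tree
n f f f f n f f: 8 trees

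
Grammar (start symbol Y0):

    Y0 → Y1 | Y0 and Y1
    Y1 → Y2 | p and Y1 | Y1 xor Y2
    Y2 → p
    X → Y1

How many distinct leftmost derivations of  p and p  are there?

2

Parse trees for p and p:
  [Y0 [Y1 p and [Y1 [Y2 p]]]]
  [Y0 [Y0 [Y1 [Y2 p]]] and [Y1 [Y2 p]]]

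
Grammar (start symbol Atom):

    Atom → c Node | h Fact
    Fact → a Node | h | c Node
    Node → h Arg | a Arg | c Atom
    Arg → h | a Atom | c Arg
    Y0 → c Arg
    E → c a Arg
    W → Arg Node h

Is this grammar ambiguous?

(Y0, E, W are unreachable from Atom, so their rules don't affect L(Atom).) Restricted to the reachable nonterminals, every rule has the form A → t or A → t B, and no two rules for the same A share a first terminal. The grammar encodes a DFA — one run per string.

Unambiguous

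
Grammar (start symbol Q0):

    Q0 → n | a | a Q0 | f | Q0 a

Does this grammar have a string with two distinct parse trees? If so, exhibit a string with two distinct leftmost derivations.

Ambiguous

Witness: a a

Derivation 1: Q0 ⇒ a Q0 ⇒ a a
Derivation 2: Q0 ⇒ Q0 a ⇒ a a

Two distinct leftmost derivations for the same string.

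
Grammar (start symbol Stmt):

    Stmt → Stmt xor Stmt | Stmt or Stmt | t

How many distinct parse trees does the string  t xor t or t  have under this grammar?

Parse trees for t xor t or t:
  [Stmt [Stmt t] xor [Stmt [Stmt t] or [Stmt t]]]
  [Stmt [Stmt [Stmt t] xor [Stmt t]] or [Stmt t]]

2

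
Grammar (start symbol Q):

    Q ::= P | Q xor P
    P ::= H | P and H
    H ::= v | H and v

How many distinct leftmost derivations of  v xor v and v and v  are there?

4

Parse trees for v xor v and v and v:
  [Q [Q [P [H v]]] xor [P [H [H [H v] and v] and v]]]
  [Q [Q [P [H v]]] xor [P [P [H v]] and [H [H v] and v]]]
  [Q [Q [P [H v]]] xor [P [P [H [H v] and v]] and [H v]]]
  [Q [Q [P [H v]]] xor [P [P [P [H v]] and [H v]] and [H v]]]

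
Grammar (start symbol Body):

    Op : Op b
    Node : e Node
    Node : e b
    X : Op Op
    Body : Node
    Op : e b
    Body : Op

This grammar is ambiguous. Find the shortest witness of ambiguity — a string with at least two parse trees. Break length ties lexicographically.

length 2: e b has 2 parse trees

Two derivations of e b:
  Body ⇒ Node ⇒ e b
  Body ⇒ Op ⇒ e b

e b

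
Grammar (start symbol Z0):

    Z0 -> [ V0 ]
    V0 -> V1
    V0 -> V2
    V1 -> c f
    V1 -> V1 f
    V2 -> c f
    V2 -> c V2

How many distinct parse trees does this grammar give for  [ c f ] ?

2

Parse trees for [ c f ]:
  [Z0 [ [V0 [V1 c f]] ]]
  [Z0 [ [V0 [V2 c f]] ]]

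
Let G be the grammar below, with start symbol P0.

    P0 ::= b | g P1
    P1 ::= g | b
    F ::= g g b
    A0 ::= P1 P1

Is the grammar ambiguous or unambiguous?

Only P0, P1 are reachable from P0; ignoring the rest: The reachable rules are right-linear with at most one rule per (nonterminal, next-terminal) pair. Each input token forces the next rule, so parsing is deterministic.

Unambiguous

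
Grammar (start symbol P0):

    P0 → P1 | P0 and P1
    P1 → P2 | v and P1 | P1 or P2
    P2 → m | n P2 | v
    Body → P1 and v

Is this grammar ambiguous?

Witness: v and m

Derivation 1: P0 ⇒ P1 ⇒ v and P1 ⇒ v and P2 ⇒ v and m
Derivation 2: P0 ⇒ P0 and P1 ⇒ P1 and P1 ⇒ P2 and P1 ⇒ v and P1 ⇒ v and P2 ⇒ v and m

Two distinct leftmost derivations for the same string.

Ambiguous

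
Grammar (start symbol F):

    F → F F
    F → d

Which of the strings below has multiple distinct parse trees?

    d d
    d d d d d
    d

d d: 1 tree
d d d d d: 14 trees
d: 1 tree

d d d d d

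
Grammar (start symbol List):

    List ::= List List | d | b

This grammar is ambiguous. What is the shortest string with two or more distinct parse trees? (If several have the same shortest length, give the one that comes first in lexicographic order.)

b b b

length 1: no string has ≥2 trees
length 2: no string has ≥2 trees
length 3: b b b has 2 parse trees

Two derivations of b b b:
  List ⇒ List List ⇒ List List List ⇒ b List List ⇒ b b List ⇒ b b b
  List ⇒ List List ⇒ b List ⇒ b List List ⇒ b b List ⇒ b b b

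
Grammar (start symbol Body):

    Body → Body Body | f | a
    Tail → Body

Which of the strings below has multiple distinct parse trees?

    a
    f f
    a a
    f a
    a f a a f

a: 1 tree
f f: 1 tree
a a: 1 tree
f a: 1 tree
a f a a f: 14 trees

a f a a f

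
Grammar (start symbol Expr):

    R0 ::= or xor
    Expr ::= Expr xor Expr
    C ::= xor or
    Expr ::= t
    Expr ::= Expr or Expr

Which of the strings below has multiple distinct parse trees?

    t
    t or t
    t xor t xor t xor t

t xor t xor t xor t

t: 1 tree
t or t: 1 tree
t xor t xor t xor t: 5 trees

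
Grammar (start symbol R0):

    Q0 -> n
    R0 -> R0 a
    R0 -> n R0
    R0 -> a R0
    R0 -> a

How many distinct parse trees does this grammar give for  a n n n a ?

1

Parse trees for a n n n a:
  [R0 a [R0 n [R0 n [R0 n [R0 a]]]]]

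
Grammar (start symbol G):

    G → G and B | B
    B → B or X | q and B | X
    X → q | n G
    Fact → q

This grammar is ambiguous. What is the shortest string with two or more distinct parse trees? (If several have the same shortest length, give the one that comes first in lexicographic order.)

length 1: no string has ≥2 trees
length 2: no string has ≥2 trees
length 3: q and q has 2 parse trees

Two derivations of q and q:
  G ⇒ G and B ⇒ B and B ⇒ X and B ⇒ q and B ⇒ q and X ⇒ q and q
  G ⇒ B ⇒ q and B ⇒ q and X ⇒ q and q

q and q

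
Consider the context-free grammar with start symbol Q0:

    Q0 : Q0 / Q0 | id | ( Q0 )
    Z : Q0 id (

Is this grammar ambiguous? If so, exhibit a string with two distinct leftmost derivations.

Witness: id / id / id

Derivation 1: Q0 ⇒ Q0 / Q0 ⇒ Q0 / Q0 / Q0 ⇒ id / Q0 / Q0 ⇒ id / id / Q0 ⇒ id / id / id
Derivation 2: Q0 ⇒ Q0 / Q0 ⇒ id / Q0 ⇒ id / Q0 / Q0 ⇒ id / id / Q0 ⇒ id / id / id

Two distinct leftmost derivations for the same string.

Ambiguous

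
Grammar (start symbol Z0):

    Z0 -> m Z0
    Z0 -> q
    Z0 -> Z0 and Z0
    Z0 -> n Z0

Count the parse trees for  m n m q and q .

4

Parse trees for m n m q and q:
  [Z0 m [Z0 [Z0 n [Z0 m [Z0 q]]] and [Z0 q]]]
  [Z0 m [Z0 n [Z0 m [Z0 [Z0 q] and [Z0 q]]]]]
  [Z0 m [Z0 n [Z0 [Z0 m [Z0 q]] and [Z0 q]]]]
  [Z0 [Z0 m [Z0 n [Z0 m [Z0 q]]]] and [Z0 q]]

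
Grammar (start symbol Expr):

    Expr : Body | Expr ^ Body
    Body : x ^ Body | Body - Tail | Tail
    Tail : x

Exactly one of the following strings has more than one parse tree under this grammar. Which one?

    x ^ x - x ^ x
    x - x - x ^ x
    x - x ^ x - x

x ^ x - x ^ x: 3 trees
x - x - x ^ x: 1 tree
x - x ^ x - x: 1 tree

x ^ x - x ^ x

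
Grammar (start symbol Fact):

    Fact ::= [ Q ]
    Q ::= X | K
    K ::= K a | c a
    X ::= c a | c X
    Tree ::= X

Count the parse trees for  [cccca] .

1

Parse trees for [cccca]:
  [Fact [ [Q [X c [X c [X c [X c a]]]]] ]]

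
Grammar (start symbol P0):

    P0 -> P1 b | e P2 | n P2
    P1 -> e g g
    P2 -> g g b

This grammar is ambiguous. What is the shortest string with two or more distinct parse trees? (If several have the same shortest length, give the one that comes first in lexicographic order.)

length 4: e g g b has 2 parse trees

Two derivations of e g g b:
  P0 ⇒ P1 b ⇒ e g g b
  P0 ⇒ e P2 ⇒ e g g b

e g g b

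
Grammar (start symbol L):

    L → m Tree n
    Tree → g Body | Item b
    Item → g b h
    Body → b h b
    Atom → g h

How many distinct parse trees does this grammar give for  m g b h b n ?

Parse trees for m g b h b n:
  [L m [Tree g [Body b h b]] n]
  [L m [Tree [Item g b h] b] n]

2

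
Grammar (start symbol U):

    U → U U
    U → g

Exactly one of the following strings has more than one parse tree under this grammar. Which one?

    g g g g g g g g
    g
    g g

g g g g g g g g

g g g g g g g g: 429 trees
g: 1 tree
g g: 1 tree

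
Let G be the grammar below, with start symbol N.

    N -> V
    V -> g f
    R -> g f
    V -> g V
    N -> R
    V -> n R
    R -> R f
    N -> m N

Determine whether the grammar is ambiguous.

Ambiguous

Witness: g f

Derivation 1: N ⇒ V ⇒ g f
Derivation 2: N ⇒ R ⇒ g f

Two distinct leftmost derivations for the same string.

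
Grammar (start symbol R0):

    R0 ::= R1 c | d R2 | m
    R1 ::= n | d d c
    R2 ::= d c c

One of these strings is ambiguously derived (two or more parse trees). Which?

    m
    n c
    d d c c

d d c c

m: 1 tree
n c: 1 tree
d d c c: 2 trees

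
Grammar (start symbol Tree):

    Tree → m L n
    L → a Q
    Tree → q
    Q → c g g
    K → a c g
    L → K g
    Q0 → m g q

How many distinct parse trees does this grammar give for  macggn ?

2

Parse trees for macggn:
  [Tree m [L a [Q c g g]] n]
  [Tree m [L [K a c g] g] n]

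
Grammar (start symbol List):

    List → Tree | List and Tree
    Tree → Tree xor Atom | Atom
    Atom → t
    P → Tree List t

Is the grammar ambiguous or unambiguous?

Only List, Tree, Atom are reachable from List; ignoring the rest: This is a standard precedence ladder (List over Tree over Atom), with each level left-recursive on its own operator ('and' at List, 'xor' at Tree). That structure is LR(1), hence unambiguous.

Unambiguous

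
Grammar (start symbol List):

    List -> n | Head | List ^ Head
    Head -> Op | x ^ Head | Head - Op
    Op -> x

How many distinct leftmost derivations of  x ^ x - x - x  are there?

4

Parse trees for x ^ x - x - x:
  [List [Head x ^ [Head [Head [Head [Op x]] - [Op x]] - [Op x]]]]
  [List [Head [Head x ^ [Head [Head [Op x]] - [Op x]]] - [Op x]]]
  [List [Head [Head [Head x ^ [Head [Op x]]] - [Op x]] - [Op x]]]
  [List [List [Head [Op x]]] ^ [Head [Head [Head [Op x]] - [Op x]] - [Op x]]]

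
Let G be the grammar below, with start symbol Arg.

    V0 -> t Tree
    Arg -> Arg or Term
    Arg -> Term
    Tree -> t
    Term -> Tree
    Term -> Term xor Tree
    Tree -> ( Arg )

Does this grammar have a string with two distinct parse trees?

Unambiguous

(V0 is unreachable from Arg, so its rules don't affect L(Arg).) This is a standard precedence ladder (Arg over Term over Tree), with each level left-recursive on its own operator ('or' at Arg, 'xor' at Term). That structure is LR(1), hence unambiguous.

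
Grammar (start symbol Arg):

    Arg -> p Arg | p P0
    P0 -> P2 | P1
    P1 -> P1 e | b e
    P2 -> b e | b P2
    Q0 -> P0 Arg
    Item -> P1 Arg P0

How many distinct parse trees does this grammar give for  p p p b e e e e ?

Parse trees for p p p b e e e e:
  [Arg p [Arg p [Arg p [P0 [P1 [P1 [P1 [P1 b e] e] e] e]]]]]

1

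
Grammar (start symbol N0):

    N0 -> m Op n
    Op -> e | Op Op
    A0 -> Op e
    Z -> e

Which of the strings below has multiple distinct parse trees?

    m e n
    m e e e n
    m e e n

m e e e n

m e n: 1 tree
m e e e n: 2 trees
m e e n: 1 tree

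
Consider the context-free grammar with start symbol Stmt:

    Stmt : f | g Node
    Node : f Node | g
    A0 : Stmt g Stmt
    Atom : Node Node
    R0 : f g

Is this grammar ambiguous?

Unambiguous

(A0, Atom, R0 are unreachable from Stmt, so their rules don't affect L(Stmt).) The reachable rules are right-linear with at most one rule per (nonterminal, next-terminal) pair. Each input token forces the next rule, so parsing is deterministic.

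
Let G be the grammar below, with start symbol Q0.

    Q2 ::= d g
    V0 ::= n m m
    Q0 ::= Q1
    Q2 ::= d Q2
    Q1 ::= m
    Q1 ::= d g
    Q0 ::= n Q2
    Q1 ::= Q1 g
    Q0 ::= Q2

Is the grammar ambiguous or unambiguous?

Witness: d g

Derivation 1: Q0 ⇒ Q1 ⇒ d g
Derivation 2: Q0 ⇒ Q2 ⇒ d g

Two distinct leftmost derivations for the same string.

Ambiguous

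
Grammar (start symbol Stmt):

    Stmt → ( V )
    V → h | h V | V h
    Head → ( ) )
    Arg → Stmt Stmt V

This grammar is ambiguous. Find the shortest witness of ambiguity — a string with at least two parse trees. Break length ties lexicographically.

length 3: no string has ≥2 trees
length 4: ( h h ) has 2 parse trees

Two derivations of ( h h ):
  Stmt ⇒ ( V ) ⇒ ( h V ) ⇒ ( h h )
  Stmt ⇒ ( V ) ⇒ ( V h ) ⇒ ( h h )

( h h )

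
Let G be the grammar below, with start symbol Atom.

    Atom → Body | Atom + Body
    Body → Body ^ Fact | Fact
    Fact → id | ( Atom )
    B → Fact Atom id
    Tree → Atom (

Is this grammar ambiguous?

Only Atom, Body, Fact are reachable from Atom; ignoring the rest: Atom → Atom + Body | Body  ;  Body → Body ^ Fact | Fact  — a left-associative chain with Fact at the bottom. Each string factors uniquely by precedence.

Unambiguous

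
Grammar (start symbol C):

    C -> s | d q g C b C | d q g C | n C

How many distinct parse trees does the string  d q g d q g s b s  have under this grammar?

2

Parse trees for d q g d q g s b s:
  [C d q g [C d q g [C s]] b [C s]]
  [C d q g [C d q g [C s] b [C s]]]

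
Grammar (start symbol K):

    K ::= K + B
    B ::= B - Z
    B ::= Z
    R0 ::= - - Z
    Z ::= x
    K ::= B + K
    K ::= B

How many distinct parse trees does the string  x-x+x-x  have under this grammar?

2

Parse trees for x-x+x-x:
  [K [K [B [B [Z x]] - [Z x]]] + [B [B [Z x]] - [Z x]]]
  [K [B [B [Z x]] - [Z x]] + [K [B [B [Z x]] - [Z x]]]]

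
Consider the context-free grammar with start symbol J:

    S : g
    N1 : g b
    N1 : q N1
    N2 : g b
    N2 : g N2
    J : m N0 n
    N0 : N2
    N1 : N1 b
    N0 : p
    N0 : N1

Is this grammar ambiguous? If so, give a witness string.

Ambiguous

Witness: m g b n

Derivation 1: J ⇒ m N0 n ⇒ m N2 n ⇒ m g b n
Derivation 2: J ⇒ m N0 n ⇒ m N1 n ⇒ m g b n

Two distinct leftmost derivations for the same string.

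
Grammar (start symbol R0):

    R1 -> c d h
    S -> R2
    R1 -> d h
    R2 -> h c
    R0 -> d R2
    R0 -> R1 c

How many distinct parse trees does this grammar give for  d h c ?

Parse trees for d h c:
  [R0 d [R2 h c]]
  [R0 [R1 d h] c]

2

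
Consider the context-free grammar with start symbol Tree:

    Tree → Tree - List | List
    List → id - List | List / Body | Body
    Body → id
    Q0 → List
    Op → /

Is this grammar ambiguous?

Ambiguous

Witness: id - id

Derivation 1: Tree ⇒ Tree - List ⇒ List - List ⇒ Body - List ⇒ id - List ⇒ id - Body ⇒ id - id
Derivation 2: Tree ⇒ List ⇒ id - List ⇒ id - Body ⇒ id - id

Two distinct leftmost derivations for the same string.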